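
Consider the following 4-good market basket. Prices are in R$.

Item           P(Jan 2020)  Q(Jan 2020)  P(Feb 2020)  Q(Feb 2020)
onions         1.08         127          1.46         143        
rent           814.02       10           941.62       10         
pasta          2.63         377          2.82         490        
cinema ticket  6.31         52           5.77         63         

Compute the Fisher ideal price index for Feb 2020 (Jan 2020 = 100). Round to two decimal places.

Laspeyres component (base-period weights):
ΣP(Feb 2020)Q(Jan 2020) = 1.46×127 + 941.62×10 + 2.82×377 + 5.77×52 = 185.42 + 9416.2 + 1063.14 + 300.04 = 10964.8
ΣP(Jan 2020)Q(Jan 2020) = 1.08×127 + 814.02×10 + 2.63×377 + 6.31×52 = 137.16 + 8140.2 + 991.51 + 328.12 = 9596.99
L = 10964.8 / 9596.99 × 100 = 114.2525
Paasche component (current-period weights):
ΣP(Feb 2020)Q(Feb 2020) = 1.46×143 + 941.62×10 + 2.82×490 + 5.77×63 = 208.78 + 9416.2 + 1381.8 + 363.51 = 11370.29
ΣP(Jan 2020)Q(Feb 2020) = 1.08×143 + 814.02×10 + 2.63×490 + 6.31×63 = 154.44 + 8140.2 + 1288.7 + 397.53 = 9980.87
P = 11370.29 / 9980.87 × 100 = 113.9208
Fisher = √(L × P) = √(114.2525 × 113.9208) = 114.0865

114.09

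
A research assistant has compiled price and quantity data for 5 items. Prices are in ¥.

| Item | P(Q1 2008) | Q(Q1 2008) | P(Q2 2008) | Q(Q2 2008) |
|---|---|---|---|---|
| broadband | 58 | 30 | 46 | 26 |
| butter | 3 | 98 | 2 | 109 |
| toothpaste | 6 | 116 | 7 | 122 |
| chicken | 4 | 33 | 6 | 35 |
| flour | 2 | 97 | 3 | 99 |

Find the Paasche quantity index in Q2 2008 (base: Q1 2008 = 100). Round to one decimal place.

Paasche quantity index uses current-period prices as weights.
ΣP(Q2 2008)·Q(Q2 2008) = 46×26 + 2×109 + 7×122 + 6×35 + 3×99 = 1196 + 218 + 854 + 210 + 297 = 2775
ΣP(Q2 2008)·Q(Q1 2008) = 46×30 + 2×98 + 7×116 + 6×33 + 3×97 = 1380 + 196 + 812 + 198 + 291 = 2877
Index = 2775 / 2877 × 100 = 96.4546

96.5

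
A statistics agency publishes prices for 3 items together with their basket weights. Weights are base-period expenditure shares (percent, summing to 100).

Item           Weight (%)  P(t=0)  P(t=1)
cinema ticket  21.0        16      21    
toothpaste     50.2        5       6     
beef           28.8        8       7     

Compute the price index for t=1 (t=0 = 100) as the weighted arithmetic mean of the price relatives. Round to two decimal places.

cinema ticket: 21.0 × (21/16) = 21.0 × 1.312500 = 27.5625
toothpaste: 50.2 × (6/5) = 50.2 × 1.200000 = 60.2400
beef: 28.8 × (7/8) = 28.8 × 0.875000 = 25.2000
Index = Σ wᵢ·(p₁ᵢ/p₀ᵢ) = 27.5625 + 60.2400 + 25.2000 = 113.0025

113.00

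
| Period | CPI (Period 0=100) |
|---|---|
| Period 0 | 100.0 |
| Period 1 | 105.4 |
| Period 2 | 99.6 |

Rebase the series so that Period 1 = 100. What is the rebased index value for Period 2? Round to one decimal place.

94.5

Rebased(Period 2) = 99.6 / 105.4 × 100 = 94.4972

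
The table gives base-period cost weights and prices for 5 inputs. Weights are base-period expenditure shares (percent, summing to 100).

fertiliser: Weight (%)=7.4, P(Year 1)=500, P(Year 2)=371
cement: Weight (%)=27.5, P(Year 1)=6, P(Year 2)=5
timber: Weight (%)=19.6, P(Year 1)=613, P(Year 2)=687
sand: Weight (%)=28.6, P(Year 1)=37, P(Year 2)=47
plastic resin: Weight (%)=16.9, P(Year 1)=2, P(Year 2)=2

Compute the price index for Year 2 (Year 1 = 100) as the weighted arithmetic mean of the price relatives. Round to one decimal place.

103.6

fertiliser: 7.4 × (371/500) = 7.4 × 0.742000 = 5.4908
cement: 27.5 × (5/6) = 27.5 × 0.833333 = 22.9167
timber: 19.6 × (687/613) = 19.6 × 1.120718 = 21.9661
sand: 28.6 × (47/37) = 28.6 × 1.270270 = 36.3297
plastic resin: 16.9 × (2/2) = 16.9 × 1.000000 = 16.9000
Index = Σ wᵢ·(p₁ᵢ/p₀ᵢ) = 5.4908 + 22.9167 + 21.9661 + 36.3297 + 16.9000 = 103.6033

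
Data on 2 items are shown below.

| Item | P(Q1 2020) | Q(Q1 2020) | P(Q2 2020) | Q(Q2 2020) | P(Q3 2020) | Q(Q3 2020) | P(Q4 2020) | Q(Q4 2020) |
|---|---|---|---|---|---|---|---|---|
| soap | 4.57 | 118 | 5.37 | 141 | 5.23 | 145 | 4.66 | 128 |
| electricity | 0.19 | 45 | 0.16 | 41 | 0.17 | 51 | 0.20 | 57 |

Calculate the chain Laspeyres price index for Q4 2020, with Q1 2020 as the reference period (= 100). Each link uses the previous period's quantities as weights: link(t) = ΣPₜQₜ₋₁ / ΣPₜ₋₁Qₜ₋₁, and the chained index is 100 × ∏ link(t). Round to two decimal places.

Link Q1 2020→Q2 2020:
ΣP(Q2 2020)Q(Q1 2020) = 5.37×118 + 0.16×45 = 633.66 + 7.2 = 640.86
ΣP(Q1 2020)Q(Q1 2020) = 4.57×118 + 0.19×45 = 539.26 + 8.55 = 547.81
link = 640.86/547.81 = 1.169858
Link Q2 2020→Q3 2020:
ΣP(Q3 2020)Q(Q2 2020) = 5.23×141 + 0.17×41 = 737.43 + 6.97 = 744.4
ΣP(Q2 2020)Q(Q2 2020) = 5.37×141 + 0.16×41 = 757.17 + 6.56 = 763.73
link = 744.4/763.73 = 0.974690
Link Q3 2020→Q4 2020:
ΣP(Q4 2020)Q(Q3 2020) = 4.66×145 + 0.20×51 = 675.7 + 10.2 = 685.9
ΣP(Q3 2020)Q(Q3 2020) = 5.23×145 + 0.17×51 = 758.35 + 8.67 = 767.02
link = 685.9/767.02 = 0.894240
Chained index = 100 × 1.169858 × 0.974690 × 0.894240 = 101.9656

101.97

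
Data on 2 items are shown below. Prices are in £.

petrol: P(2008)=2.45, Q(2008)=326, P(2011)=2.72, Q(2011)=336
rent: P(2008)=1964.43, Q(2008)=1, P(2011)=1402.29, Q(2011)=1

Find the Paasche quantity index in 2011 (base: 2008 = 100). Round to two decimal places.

Paasche quantity index uses current-period prices as weights.
ΣP(2011)·Q(2011) = 2.72×336 + 1402.29×1 = 913.92 + 1402.29 = 2316.21
ΣP(2011)·Q(2008) = 2.72×326 + 1402.29×1 = 886.72 + 1402.29 = 2289.01
Index = 2316.21 / 2289.01 × 100 = 101.1883

101.19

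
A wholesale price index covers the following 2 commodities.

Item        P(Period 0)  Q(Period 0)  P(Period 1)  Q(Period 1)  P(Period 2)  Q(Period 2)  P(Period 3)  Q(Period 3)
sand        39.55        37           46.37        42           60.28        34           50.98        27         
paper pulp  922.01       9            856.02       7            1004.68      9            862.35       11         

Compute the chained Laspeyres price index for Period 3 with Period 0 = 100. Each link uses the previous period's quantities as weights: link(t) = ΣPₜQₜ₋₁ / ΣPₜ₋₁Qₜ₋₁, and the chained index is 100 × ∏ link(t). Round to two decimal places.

99.51

Link Period 0→Period 1:
ΣP(Period 1)Q(Period 0) = 46.37×37 + 856.02×9 = 1715.69 + 7704.18 = 9419.87
ΣP(Period 0)Q(Period 0) = 39.55×37 + 922.01×9 = 1463.35 + 8298.09 = 9761.44
link = 9419.87/9761.44 = 0.965008
Link Period 1→Period 2:
ΣP(Period 2)Q(Period 1) = 60.28×42 + 1004.68×7 = 2531.76 + 7032.76 = 9564.52
ΣP(Period 1)Q(Period 1) = 46.37×42 + 856.02×7 = 1947.54 + 5992.14 = 7939.68
link = 9564.52/7939.68 = 1.204648
Link Period 2→Period 3:
ΣP(Period 3)Q(Period 2) = 50.98×34 + 862.35×9 = 1733.32 + 7761.15 = 9494.47
ΣP(Period 2)Q(Period 2) = 60.28×34 + 1004.68×9 = 2049.52 + 9042.12 = 11091.64
link = 9494.47/11091.64 = 0.856002
Chained index = 100 × 0.965008 × 1.204648 × 0.856002 = 99.5099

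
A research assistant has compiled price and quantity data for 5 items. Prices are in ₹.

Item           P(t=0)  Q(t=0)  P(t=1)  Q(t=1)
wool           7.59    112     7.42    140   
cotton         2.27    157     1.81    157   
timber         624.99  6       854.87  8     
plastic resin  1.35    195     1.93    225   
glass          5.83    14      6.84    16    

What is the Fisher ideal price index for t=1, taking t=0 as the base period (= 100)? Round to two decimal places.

127.21

Laspeyres component (base-period weights):
ΣP(t=1)Q(t=0) = 7.42×112 + 1.81×157 + 854.87×6 + 1.93×195 + 6.84×14 = 831.04 + 284.17 + 5129.22 + 376.35 + 95.76 = 6716.54
ΣP(t=0)Q(t=0) = 7.59×112 + 2.27×157 + 624.99×6 + 1.35×195 + 5.83×14 = 850.08 + 356.39 + 3749.94 + 263.25 + 81.62 = 5301.28
L = 6716.54 / 5301.28 × 100 = 126.6966
Paasche component (current-period weights):
ΣP(t=1)Q(t=1) = 7.42×140 + 1.81×157 + 854.87×8 + 1.93×225 + 6.84×16 = 1038.8 + 284.17 + 6838.96 + 434.25 + 109.44 = 8705.62
ΣP(t=0)Q(t=1) = 7.59×140 + 2.27×157 + 624.99×8 + 1.35×225 + 5.83×16 = 1062.6 + 356.39 + 4999.92 + 303.75 + 93.28 = 6815.94
P = 8705.62 / 6815.94 × 100 = 127.7244
Fisher = √(L × P) = √(126.6966 × 127.7244) = 127.2095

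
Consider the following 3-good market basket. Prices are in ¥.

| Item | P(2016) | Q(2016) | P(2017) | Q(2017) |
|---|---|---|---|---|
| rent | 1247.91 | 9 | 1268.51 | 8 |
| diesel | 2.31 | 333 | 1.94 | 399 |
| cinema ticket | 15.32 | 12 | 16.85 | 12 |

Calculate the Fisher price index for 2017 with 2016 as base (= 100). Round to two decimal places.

100.49

Laspeyres component (base-period weights):
ΣP(2017)Q(2016) = 1268.51×9 + 1.94×333 + 16.85×12 = 11416.59 + 646.02 + 202.2 = 12264.81
ΣP(2016)Q(2016) = 1247.91×9 + 2.31×333 + 15.32×12 = 11231.19 + 769.23 + 183.84 = 12184.26
L = 12264.81 / 12184.26 × 100 = 100.6611
Paasche component (current-period weights):
ΣP(2017)Q(2017) = 1268.51×8 + 1.94×399 + 16.85×12 = 10148.08 + 774.06 + 202.2 = 11124.34
ΣP(2016)Q(2017) = 1247.91×8 + 2.31×399 + 15.32×12 = 9983.28 + 921.69 + 183.84 = 11088.81
P = 11124.34 / 11088.81 × 100 = 100.3204
Fisher = √(L × P) = √(100.6611 × 100.3204) = 100.4906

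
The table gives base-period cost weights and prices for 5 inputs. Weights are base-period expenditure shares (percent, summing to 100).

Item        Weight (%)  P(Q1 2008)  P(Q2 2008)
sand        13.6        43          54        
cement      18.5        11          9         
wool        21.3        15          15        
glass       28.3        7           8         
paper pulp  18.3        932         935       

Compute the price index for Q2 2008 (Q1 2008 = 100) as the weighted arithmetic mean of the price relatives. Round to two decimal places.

sand: 13.6 × (54/43) = 13.6 × 1.255814 = 17.0791
cement: 18.5 × (9/11) = 18.5 × 0.818182 = 15.1364
wool: 21.3 × (15/15) = 21.3 × 1.000000 = 21.3000
glass: 28.3 × (8/7) = 28.3 × 1.142857 = 32.3429
paper pulp: 18.3 × (935/932) = 18.3 × 1.003219 = 18.3589
Index = Σ wᵢ·(p₁ᵢ/p₀ᵢ) = 17.0791 + 15.1364 + 21.3000 + 32.3429 + 18.3589 = 104.2172

104.22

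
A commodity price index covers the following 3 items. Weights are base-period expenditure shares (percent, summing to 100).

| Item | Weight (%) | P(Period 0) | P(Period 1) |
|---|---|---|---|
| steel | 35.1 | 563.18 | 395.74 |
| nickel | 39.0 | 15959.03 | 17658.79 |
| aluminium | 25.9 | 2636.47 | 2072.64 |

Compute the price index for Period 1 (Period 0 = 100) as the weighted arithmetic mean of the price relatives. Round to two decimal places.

steel: 35.1 × (395.74/563.18) = 35.1 × 0.702688 = 24.6644
nickel: 39.0 × (17658.79/15959.03) = 39.0 × 1.106508 = 43.1538
aluminium: 25.9 × (2072.64/2636.47) = 25.9 × 0.786142 = 20.3611
Index = Σ wᵢ·(p₁ᵢ/p₀ᵢ) = 24.6644 + 43.1538 + 20.3611 = 88.1792

88.18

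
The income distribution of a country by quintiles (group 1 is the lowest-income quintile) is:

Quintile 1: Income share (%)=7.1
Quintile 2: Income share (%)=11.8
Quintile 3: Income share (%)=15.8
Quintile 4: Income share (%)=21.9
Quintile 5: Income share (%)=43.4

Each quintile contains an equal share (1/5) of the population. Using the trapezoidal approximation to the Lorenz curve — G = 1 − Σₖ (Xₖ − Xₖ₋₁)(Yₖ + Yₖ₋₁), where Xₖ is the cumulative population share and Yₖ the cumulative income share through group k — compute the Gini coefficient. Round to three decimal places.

Cumulative income shares Yₖ: 0.0710, 0.1890, 0.3470, 0.5660, 1.0000
Σ (Xₖ−Xₖ₋₁)(Yₖ+Yₖ₋₁) = (1/5)(0.0710+0.0000) + (1/5)(0.1890+0.0710) + (1/5)(0.3470+0.1890) + (1/5)(0.5660+0.3470) + (1/5)(1.0000+0.5660)
  = 0.0142 + 0.0520 + 0.1072 + 0.1826 + 0.3132 = 0.6692
G = 1 − 0.6692 = 0.3308

0.331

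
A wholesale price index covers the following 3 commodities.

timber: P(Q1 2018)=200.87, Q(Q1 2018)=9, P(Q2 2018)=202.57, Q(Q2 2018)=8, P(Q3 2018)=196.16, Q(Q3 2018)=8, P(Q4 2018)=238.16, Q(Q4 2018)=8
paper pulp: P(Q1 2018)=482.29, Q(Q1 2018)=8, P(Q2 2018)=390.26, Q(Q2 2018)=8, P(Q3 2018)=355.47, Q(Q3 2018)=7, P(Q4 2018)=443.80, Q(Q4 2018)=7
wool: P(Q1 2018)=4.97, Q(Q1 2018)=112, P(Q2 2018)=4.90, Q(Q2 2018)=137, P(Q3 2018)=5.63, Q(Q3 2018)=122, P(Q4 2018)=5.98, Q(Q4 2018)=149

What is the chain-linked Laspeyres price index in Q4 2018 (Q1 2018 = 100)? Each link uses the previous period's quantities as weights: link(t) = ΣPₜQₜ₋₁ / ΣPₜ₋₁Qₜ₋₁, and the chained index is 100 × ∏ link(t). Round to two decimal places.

Link Q1 2018→Q2 2018:
ΣP(Q2 2018)Q(Q1 2018) = 202.57×9 + 390.26×8 + 4.90×112 = 1823.13 + 3122.08 + 548.8 = 5494.01
ΣP(Q1 2018)Q(Q1 2018) = 200.87×9 + 482.29×8 + 4.97×112 = 1807.83 + 3858.32 + 556.64 = 6222.79
link = 5494.01/6222.79 = 0.882885
Link Q2 2018→Q3 2018:
ΣP(Q3 2018)Q(Q2 2018) = 196.16×8 + 355.47×8 + 5.63×137 = 1569.28 + 2843.76 + 771.31 = 5184.35
ΣP(Q2 2018)Q(Q2 2018) = 202.57×8 + 390.26×8 + 4.90×137 = 1620.56 + 3122.08 + 671.3 = 5413.94
link = 5184.35/5413.94 = 0.957593
Link Q3 2018→Q4 2018:
ΣP(Q4 2018)Q(Q3 2018) = 238.16×8 + 443.80×7 + 5.98×122 = 1905.28 + 3106.6 + 729.56 = 5741.44
ΣP(Q3 2018)Q(Q3 2018) = 196.16×8 + 355.47×7 + 5.63×122 = 1569.28 + 2488.29 + 686.86 = 4744.43
link = 5741.44/4744.43 = 1.210143
Chained index = 100 × 0.882885 × 0.957593 × 1.210143 = 102.3109

102.31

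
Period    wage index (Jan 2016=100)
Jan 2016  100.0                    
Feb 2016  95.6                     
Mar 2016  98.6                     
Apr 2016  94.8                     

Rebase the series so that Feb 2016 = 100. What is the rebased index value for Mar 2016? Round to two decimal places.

Rebased(Mar 2016) = 98.6 / 95.6 × 100 = 103.1381

103.14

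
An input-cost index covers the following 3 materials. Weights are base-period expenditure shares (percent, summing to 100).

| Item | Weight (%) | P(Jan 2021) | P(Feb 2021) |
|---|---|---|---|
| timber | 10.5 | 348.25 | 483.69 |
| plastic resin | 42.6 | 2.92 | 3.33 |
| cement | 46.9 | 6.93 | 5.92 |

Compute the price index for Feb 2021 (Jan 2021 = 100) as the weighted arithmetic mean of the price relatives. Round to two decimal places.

103.23

timber: 10.5 × (483.69/348.25) = 10.5 × 1.388916 = 14.5836
plastic resin: 42.6 × (3.33/2.92) = 42.6 × 1.140411 = 48.5815
cement: 46.9 × (5.92/6.93) = 46.9 × 0.854257 = 40.0646
Index = Σ wᵢ·(p₁ᵢ/p₀ᵢ) = 14.5836 + 48.5815 + 40.0646 = 103.2298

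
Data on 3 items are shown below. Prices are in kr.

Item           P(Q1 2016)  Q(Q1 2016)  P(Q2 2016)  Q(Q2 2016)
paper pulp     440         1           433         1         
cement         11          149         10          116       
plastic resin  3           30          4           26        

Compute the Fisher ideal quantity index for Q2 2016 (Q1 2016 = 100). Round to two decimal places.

82.89

Laspeyres component (base-period weights):
ΣP(Q1 2016)Q(Q2 2016) = 440×1 + 11×116 + 3×26 = 440 + 1276 + 78 = 1794
ΣP(Q1 2016)Q(Q1 2016) = 440×1 + 11×149 + 3×30 = 440 + 1639 + 90 = 2169
L = 1794 / 2169 × 100 = 82.7109
Paasche component (current-period weights):
ΣP(Q2 2016)Q(Q2 2016) = 433×1 + 10×116 + 4×26 = 433 + 1160 + 104 = 1697
ΣP(Q2 2016)Q(Q1 2016) = 433×1 + 10×149 + 4×30 = 433 + 1490 + 120 = 2043
P = 1697 / 2043 × 100 = 83.0641
Fisher = √(L × P) = √(82.7109 × 83.0641) = 82.8873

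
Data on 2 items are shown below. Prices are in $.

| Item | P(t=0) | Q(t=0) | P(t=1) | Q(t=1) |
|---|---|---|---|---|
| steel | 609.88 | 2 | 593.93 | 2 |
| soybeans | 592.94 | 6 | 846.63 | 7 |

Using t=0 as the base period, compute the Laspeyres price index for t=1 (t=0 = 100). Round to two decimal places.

131.19

Laspeyres price index uses base-period quantities as weights.
ΣP(t=1)·Q(t=0) = 593.93×2 + 846.63×6 = 1187.86 + 5079.78 = 6267.64
ΣP(t=0)·Q(t=0) = 609.88×2 + 592.94×6 = 1219.76 + 3557.64 = 4777.4
Index = 6267.64 / 4777.4 × 100 = 131.1935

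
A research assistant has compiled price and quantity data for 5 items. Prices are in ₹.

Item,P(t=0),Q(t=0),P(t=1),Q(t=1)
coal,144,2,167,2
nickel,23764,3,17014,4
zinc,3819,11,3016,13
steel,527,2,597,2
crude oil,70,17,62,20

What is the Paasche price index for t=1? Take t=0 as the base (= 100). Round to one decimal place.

74.6

Paasche price index uses current-period quantities as weights.
ΣP(t=1)·Q(t=1) = 167×2 + 17014×4 + 3016×13 + 597×2 + 62×20 = 334 + 68056 + 39208 + 1194 + 1240 = 110032
ΣP(t=0)·Q(t=1) = 144×2 + 23764×4 + 3819×13 + 527×2 + 70×20 = 288 + 95056 + 49647 + 1054 + 1400 = 147445
Index = 110032 / 147445 × 100 = 74.6258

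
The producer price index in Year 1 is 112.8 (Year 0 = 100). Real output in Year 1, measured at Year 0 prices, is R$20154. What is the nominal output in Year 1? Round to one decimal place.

22733.7

Nominal = Real × (Index/100) = 20154 × (112.8/100)
        = 20154 × 1.128 = 22733.7120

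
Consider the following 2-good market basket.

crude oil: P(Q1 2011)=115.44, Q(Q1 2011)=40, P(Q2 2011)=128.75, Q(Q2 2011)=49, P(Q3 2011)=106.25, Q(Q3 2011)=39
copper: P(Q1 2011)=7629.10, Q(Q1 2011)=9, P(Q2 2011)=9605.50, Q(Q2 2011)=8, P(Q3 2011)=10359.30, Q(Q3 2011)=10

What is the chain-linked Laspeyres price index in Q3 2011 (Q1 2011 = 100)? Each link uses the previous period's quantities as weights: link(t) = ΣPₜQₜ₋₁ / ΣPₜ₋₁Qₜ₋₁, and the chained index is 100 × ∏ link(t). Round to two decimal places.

Link Q1 2011→Q2 2011:
ΣP(Q2 2011)Q(Q1 2011) = 128.75×40 + 9605.50×9 = 5150 + 86449.5 = 91599.5
ΣP(Q1 2011)Q(Q1 2011) = 115.44×40 + 7629.10×9 = 4617.6 + 68661.9 = 73279.5
link = 91599.5/73279.5 = 1.250002
Link Q2 2011→Q3 2011:
ΣP(Q3 2011)Q(Q2 2011) = 106.25×49 + 10359.30×8 = 5206.25 + 82874.4 = 88080.65
ΣP(Q2 2011)Q(Q2 2011) = 128.75×49 + 9605.50×8 = 6308.75 + 76844 = 83152.75
link = 88080.65/83152.75 = 1.059263
Chained index = 100 × 1.250002 × 1.059263 = 132.4081

132.41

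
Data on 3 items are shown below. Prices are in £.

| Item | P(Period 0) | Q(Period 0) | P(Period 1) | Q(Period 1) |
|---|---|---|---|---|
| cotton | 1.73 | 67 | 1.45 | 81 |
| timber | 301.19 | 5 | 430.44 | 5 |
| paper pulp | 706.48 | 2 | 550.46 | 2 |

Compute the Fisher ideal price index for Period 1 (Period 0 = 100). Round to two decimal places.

110.29

Laspeyres component (base-period weights):
ΣP(Period 1)Q(Period 0) = 1.45×67 + 430.44×5 + 550.46×2 = 97.15 + 2152.2 + 1100.92 = 3350.27
ΣP(Period 0)Q(Period 0) = 1.73×67 + 301.19×5 + 706.48×2 = 115.91 + 1505.95 + 1412.96 = 3034.82
L = 3350.27 / 3034.82 × 100 = 110.3944
Paasche component (current-period weights):
ΣP(Period 1)Q(Period 1) = 1.45×81 + 430.44×5 + 550.46×2 = 117.45 + 2152.2 + 1100.92 = 3370.57
ΣP(Period 0)Q(Period 1) = 1.73×81 + 301.19×5 + 706.48×2 = 140.13 + 1505.95 + 1412.96 = 3059.04
P = 3370.57 / 3059.04 × 100 = 110.1839
Fisher = √(L × P) = √(110.3944 × 110.1839) = 110.2891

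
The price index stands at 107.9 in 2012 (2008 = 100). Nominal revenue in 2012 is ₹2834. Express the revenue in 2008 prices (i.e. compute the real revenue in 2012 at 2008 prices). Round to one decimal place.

Real = Nominal ÷ (Index/100) = 2834 ÷ (107.9/100)
     = 2834 ÷ 1.079 = 2626.5060

2626.5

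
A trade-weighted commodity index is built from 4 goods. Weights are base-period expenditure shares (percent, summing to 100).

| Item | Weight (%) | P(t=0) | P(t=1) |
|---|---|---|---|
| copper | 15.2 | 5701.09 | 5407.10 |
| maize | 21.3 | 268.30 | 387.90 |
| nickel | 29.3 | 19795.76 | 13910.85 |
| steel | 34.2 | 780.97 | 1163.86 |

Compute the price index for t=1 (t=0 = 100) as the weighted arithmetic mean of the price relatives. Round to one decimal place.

copper: 15.2 × (5407.10/5701.09) = 15.2 × 0.948433 = 14.4162
maize: 21.3 × (387.90/268.30) = 21.3 × 1.445770 = 30.7949
nickel: 29.3 × (13910.85/19795.76) = 29.3 × 0.702719 = 20.5897
steel: 34.2 × (1163.86/780.97) = 34.2 × 1.490275 = 50.9674
Index = Σ wᵢ·(p₁ᵢ/p₀ᵢ) = 14.4162 + 30.7949 + 20.5897 + 50.9674 = 116.7681

116.8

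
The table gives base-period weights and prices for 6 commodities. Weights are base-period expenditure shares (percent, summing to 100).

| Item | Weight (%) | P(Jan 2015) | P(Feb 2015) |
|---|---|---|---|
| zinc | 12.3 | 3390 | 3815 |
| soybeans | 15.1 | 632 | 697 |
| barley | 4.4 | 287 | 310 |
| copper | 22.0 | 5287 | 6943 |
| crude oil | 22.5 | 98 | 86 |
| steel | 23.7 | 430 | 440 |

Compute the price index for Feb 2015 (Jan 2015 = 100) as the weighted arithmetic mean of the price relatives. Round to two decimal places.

zinc: 12.3 × (3815/3390) = 12.3 × 1.125369 = 13.8420
soybeans: 15.1 × (697/632) = 15.1 × 1.102848 = 16.6530
barley: 4.4 × (310/287) = 4.4 × 1.080139 = 4.7526
copper: 22.0 × (6943/5287) = 22.0 × 1.313221 = 28.8909
crude oil: 22.5 × (86/98) = 22.5 × 0.877551 = 19.7449
steel: 23.7 × (440/430) = 23.7 × 1.023256 = 24.2512
Index = Σ wᵢ·(p₁ᵢ/p₀ᵢ) = 13.8420 + 16.6530 + 4.7526 + 28.8909 + 19.7449 + 24.2512 = 108.1346

108.13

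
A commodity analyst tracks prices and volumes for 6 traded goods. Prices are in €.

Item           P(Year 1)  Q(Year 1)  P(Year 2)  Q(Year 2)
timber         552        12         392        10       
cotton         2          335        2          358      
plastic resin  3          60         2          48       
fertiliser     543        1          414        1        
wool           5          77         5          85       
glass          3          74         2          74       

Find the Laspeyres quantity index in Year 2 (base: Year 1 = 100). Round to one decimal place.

87.8

Laspeyres quantity index uses base-period prices as weights.
ΣP(Year 1)·Q(Year 2) = 552×10 + 2×358 + 3×48 + 543×1 + 5×85 + 3×74 = 5520 + 716 + 144 + 543 + 425 + 222 = 7570
ΣP(Year 1)·Q(Year 1) = 552×12 + 2×335 + 3×60 + 543×1 + 5×77 + 3×74 = 6624 + 670 + 180 + 543 + 385 + 222 = 8624
Index = 7570 / 8624 × 100 = 87.7783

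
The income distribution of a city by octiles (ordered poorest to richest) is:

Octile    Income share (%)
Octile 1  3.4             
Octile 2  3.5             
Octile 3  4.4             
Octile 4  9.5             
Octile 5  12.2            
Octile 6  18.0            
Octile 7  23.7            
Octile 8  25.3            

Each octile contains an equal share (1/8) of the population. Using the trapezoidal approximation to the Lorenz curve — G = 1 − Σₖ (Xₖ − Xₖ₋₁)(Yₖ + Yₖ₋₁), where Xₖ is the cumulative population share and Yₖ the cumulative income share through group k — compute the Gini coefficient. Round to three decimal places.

Cumulative income shares Yₖ: 0.0340, 0.0690, 0.1130, 0.2080, 0.3300, 0.5100, 0.7470, 1.0000
Σ (Xₖ−Xₖ₋₁)(Yₖ+Yₖ₋₁) = (1/8)(0.0340+0.0000) + (1/8)(0.0690+0.0340) + (1/8)(0.1130+0.0690) + (1/8)(0.2080+0.1130) + (1/8)(0.3300+0.2080) + (1/8)(0.5100+0.3300) + (1/8)(0.7470+0.5100) + (1/8)(1.0000+0.7470)
  = 0.0043 + 0.0129 + 0.0228 + 0.0401 + 0.0673 + 0.1050 + 0.1571 + 0.2184 = 0.6278
G = 1 − 0.6278 = 0.3722

0.372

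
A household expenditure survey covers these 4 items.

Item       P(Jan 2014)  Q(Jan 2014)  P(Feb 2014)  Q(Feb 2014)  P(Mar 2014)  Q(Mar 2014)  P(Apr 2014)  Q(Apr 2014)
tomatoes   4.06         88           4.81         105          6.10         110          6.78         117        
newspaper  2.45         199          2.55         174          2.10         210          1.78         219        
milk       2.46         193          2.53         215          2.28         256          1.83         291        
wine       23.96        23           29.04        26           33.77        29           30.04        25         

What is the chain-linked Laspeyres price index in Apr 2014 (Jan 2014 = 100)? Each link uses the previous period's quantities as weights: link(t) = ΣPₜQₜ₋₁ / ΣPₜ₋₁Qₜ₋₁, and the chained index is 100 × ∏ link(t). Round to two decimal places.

Link Jan 2014→Feb 2014:
ΣP(Feb 2014)Q(Jan 2014) = 4.81×88 + 2.55×199 + 2.53×193 + 29.04×23 = 423.28 + 507.45 + 488.29 + 667.92 = 2086.94
ΣP(Jan 2014)Q(Jan 2014) = 4.06×88 + 2.45×199 + 2.46×193 + 23.96×23 = 357.28 + 487.55 + 474.78 + 551.08 = 1870.69
link = 2086.94/1870.69 = 1.115599
Link Feb 2014→Mar 2014:
ΣP(Mar 2014)Q(Feb 2014) = 6.10×105 + 2.10×174 + 2.28×215 + 33.77×26 = 640.5 + 365.4 + 490.2 + 878.02 = 2374.12
ΣP(Feb 2014)Q(Feb 2014) = 4.81×105 + 2.55×174 + 2.53×215 + 29.04×26 = 505.05 + 443.7 + 543.95 + 755.04 = 2247.74
link = 2374.12/2247.74 = 1.056225
Link Mar 2014→Apr 2014:
ΣP(Apr 2014)Q(Mar 2014) = 6.78×110 + 1.78×210 + 1.83×256 + 30.04×29 = 745.8 + 373.8 + 468.48 + 871.16 = 2459.24
ΣP(Mar 2014)Q(Mar 2014) = 6.10×110 + 2.10×210 + 2.28×256 + 33.77×29 = 671 + 441 + 583.68 + 979.33 = 2675.01
link = 2459.24/2675.01 = 0.919339
Chained index = 100 × 1.115599 × 1.056225 × 0.919339 = 108.3279

108.33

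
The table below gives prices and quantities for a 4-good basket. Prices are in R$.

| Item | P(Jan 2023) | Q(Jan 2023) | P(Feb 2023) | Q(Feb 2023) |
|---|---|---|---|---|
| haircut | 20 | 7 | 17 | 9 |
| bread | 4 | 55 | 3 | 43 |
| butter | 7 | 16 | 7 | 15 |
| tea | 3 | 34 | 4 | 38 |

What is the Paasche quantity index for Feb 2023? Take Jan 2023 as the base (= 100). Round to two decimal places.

101.32

Paasche quantity index uses current-period prices as weights.
ΣP(Feb 2023)·Q(Feb 2023) = 17×9 + 3×43 + 7×15 + 4×38 = 153 + 129 + 105 + 152 = 539
ΣP(Feb 2023)·Q(Jan 2023) = 17×7 + 3×55 + 7×16 + 4×34 = 119 + 165 + 112 + 136 = 532
Index = 539 / 532 × 100 = 101.3158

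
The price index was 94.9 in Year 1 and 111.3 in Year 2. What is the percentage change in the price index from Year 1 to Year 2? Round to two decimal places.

17.28%

Change = (111.3 − 94.9) / 94.9 × 100
       = 16.4 / 94.9 × 100 = 17.2813%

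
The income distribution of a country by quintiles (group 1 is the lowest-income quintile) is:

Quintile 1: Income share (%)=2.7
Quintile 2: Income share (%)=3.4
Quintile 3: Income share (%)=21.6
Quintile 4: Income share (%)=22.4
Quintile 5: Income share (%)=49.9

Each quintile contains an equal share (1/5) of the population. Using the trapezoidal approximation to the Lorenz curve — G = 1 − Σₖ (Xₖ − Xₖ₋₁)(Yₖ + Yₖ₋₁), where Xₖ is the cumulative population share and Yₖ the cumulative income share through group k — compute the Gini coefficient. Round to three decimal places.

0.454

Cumulative income shares Yₖ: 0.0270, 0.0610, 0.2770, 0.5010, 1.0000
Σ (Xₖ−Xₖ₋₁)(Yₖ+Yₖ₋₁) = (1/5)(0.0270+0.0000) + (1/5)(0.0610+0.0270) + (1/5)(0.2770+0.0610) + (1/5)(0.5010+0.2770) + (1/5)(1.0000+0.5010)
  = 0.0054 + 0.0176 + 0.0676 + 0.1556 + 0.3002 = 0.5464
G = 1 − 0.5464 = 0.4536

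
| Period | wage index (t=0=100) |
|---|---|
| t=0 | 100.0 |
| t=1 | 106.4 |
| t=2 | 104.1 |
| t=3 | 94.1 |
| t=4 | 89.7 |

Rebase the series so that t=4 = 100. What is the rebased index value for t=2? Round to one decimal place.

Rebased(t=2) = 104.1 / 89.7 × 100 = 116.0535

116.1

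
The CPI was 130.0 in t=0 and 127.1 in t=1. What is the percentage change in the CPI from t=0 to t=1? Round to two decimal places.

Change = (127.1 − 130.0) / 130.0 × 100
       = -2.9 / 130.0 × 100 = -2.2308%

-2.23%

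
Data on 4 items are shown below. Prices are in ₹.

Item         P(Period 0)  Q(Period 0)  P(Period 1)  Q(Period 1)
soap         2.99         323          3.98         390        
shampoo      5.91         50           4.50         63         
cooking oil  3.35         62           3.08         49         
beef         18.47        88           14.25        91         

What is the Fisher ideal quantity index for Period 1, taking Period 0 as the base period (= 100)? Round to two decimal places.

Laspeyres component (base-period weights):
ΣP(Period 0)Q(Period 1) = 2.99×390 + 5.91×63 + 3.35×49 + 18.47×91 = 1166.1 + 372.33 + 164.15 + 1680.77 = 3383.35
ΣP(Period 0)Q(Period 0) = 2.99×323 + 5.91×50 + 3.35×62 + 18.47×88 = 965.77 + 295.5 + 207.7 + 1625.36 = 3094.33
L = 3383.35 / 3094.33 × 100 = 109.3403
Paasche component (current-period weights):
ΣP(Period 1)Q(Period 1) = 3.98×390 + 4.50×63 + 3.08×49 + 14.25×91 = 1552.2 + 283.5 + 150.92 + 1296.75 = 3283.37
ΣP(Period 1)Q(Period 0) = 3.98×323 + 4.50×50 + 3.08×62 + 14.25×88 = 1285.54 + 225 + 190.96 + 1254 = 2955.5
P = 3283.37 / 2955.5 × 100 = 111.0936
Fisher = √(L × P) = √(109.3403 × 111.0936) = 110.2134

110.21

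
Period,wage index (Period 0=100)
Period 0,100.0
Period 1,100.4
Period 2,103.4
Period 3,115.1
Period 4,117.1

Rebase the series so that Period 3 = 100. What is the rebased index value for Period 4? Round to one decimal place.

Rebased(Period 4) = 117.1 / 115.1 × 100 = 101.7376

101.7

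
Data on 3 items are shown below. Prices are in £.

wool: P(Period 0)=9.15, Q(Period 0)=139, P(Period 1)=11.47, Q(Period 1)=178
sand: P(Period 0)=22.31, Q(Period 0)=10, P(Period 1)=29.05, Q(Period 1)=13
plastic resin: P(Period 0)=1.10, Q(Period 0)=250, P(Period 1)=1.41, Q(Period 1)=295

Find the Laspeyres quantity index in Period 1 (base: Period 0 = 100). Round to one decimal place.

Laspeyres quantity index uses base-period prices as weights.
ΣP(Period 0)·Q(Period 1) = 9.15×178 + 22.31×13 + 1.10×295 = 1628.7 + 290.03 + 324.5 = 2243.23
ΣP(Period 0)·Q(Period 0) = 9.15×139 + 22.31×10 + 1.10×250 = 1271.85 + 223.1 + 275 = 1769.95
Index = 2243.23 / 1769.95 × 100 = 126.7397

126.7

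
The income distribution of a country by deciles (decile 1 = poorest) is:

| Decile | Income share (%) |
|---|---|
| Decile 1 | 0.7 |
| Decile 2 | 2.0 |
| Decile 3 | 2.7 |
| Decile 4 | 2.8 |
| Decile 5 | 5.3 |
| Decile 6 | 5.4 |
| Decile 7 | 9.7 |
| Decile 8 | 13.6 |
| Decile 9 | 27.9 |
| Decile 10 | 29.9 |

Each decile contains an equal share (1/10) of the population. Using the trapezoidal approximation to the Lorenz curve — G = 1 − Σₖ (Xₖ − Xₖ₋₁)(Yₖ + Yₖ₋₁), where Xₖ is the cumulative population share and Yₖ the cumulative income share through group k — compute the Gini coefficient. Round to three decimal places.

Cumulative income shares Yₖ: 0.0070, 0.0270, 0.0540, 0.0820, 0.1350, 0.1890, 0.2860, 0.4220, 0.7010, 1.0000
Σ (Xₖ−Xₖ₋₁)(Yₖ+Yₖ₋₁) = (1/10)(0.0070+0.0000) + (1/10)(0.0270+0.0070) + (1/10)(0.0540+0.0270) + (1/10)(0.0820+0.0540) + (1/10)(0.1350+0.0820) + (1/10)(0.1890+0.1350) + (1/10)(0.2860+0.1890) + (1/10)(0.4220+0.2860) + (1/10)(0.7010+0.4220) + (1/10)(1.0000+0.7010)
  = 0.0007 + 0.0034 + 0.0081 + 0.0136 + 0.0217 + 0.0324 + 0.0475 + 0.0708 + 0.1123 + 0.1701 = 0.4806
G = 1 − 0.4806 = 0.5194

0.519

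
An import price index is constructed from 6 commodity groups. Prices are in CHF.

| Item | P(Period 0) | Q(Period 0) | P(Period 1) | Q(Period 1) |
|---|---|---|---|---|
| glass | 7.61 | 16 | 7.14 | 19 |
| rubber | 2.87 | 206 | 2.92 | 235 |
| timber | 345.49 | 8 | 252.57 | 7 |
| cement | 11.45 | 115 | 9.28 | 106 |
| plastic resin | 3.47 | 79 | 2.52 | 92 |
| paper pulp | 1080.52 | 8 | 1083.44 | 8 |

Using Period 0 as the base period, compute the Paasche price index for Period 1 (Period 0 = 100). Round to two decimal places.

Paasche price index uses current-period quantities as weights.
ΣP(Period 1)·Q(Period 1) = 7.14×19 + 2.92×235 + 252.57×7 + 9.28×106 + 2.52×92 + 1083.44×8 = 135.66 + 686.2 + 1767.99 + 983.68 + 231.84 + 8667.52 = 12472.89
ΣP(Period 0)·Q(Period 1) = 7.61×19 + 2.87×235 + 345.49×7 + 11.45×106 + 3.47×92 + 1080.52×8 = 144.59 + 674.45 + 2418.43 + 1213.7 + 319.24 + 8644.16 = 13414.57
Index = 12472.89 / 13414.57 × 100 = 92.9802

92.98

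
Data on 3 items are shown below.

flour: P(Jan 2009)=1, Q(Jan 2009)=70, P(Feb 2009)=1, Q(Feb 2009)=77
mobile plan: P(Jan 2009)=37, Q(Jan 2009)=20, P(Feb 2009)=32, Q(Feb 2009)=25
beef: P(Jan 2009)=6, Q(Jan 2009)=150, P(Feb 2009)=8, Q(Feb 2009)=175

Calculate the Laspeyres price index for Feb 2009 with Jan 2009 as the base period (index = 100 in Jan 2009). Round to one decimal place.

111.7

Laspeyres price index uses base-period quantities as weights.
ΣP(Feb 2009)·Q(Jan 2009) = 1×70 + 32×20 + 8×150 = 70 + 640 + 1200 = 1910
ΣP(Jan 2009)·Q(Jan 2009) = 1×70 + 37×20 + 6×150 = 70 + 740 + 900 = 1710
Index = 1910 / 1710 × 100 = 111.6959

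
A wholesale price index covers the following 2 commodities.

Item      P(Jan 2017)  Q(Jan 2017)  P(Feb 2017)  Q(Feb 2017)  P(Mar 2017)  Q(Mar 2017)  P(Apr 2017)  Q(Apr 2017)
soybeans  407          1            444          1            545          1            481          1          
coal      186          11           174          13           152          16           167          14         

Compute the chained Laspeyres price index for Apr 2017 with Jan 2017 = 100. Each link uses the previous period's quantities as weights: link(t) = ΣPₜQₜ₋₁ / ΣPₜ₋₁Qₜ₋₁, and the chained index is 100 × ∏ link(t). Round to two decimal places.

94.85

Link Jan 2017→Feb 2017:
ΣP(Feb 2017)Q(Jan 2017) = 444×1 + 174×11 = 444 + 1914 = 2358
ΣP(Jan 2017)Q(Jan 2017) = 407×1 + 186×11 = 407 + 2046 = 2453
link = 2358/2453 = 0.961272
Link Feb 2017→Mar 2017:
ΣP(Mar 2017)Q(Feb 2017) = 545×1 + 152×13 = 545 + 1976 = 2521
ΣP(Feb 2017)Q(Feb 2017) = 444×1 + 174×13 = 444 + 2262 = 2706
link = 2521/2706 = 0.931633
Link Mar 2017→Apr 2017:
ΣP(Apr 2017)Q(Mar 2017) = 481×1 + 167×16 = 481 + 2672 = 3153
ΣP(Mar 2017)Q(Mar 2017) = 545×1 + 152×16 = 545 + 2432 = 2977
link = 3153/2977 = 1.059120
Chained index = 100 × 0.961272 × 0.931633 × 1.059120 = 94.8498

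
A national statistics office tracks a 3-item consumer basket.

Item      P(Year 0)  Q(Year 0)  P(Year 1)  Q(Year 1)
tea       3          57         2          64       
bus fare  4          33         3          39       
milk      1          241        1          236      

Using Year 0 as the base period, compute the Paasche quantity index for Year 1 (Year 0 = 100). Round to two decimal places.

105.95

Paasche quantity index uses current-period prices as weights.
ΣP(Year 1)·Q(Year 1) = 2×64 + 3×39 + 1×236 = 128 + 117 + 236 = 481
ΣP(Year 1)·Q(Year 0) = 2×57 + 3×33 + 1×241 = 114 + 99 + 241 = 454
Index = 481 / 454 × 100 = 105.9471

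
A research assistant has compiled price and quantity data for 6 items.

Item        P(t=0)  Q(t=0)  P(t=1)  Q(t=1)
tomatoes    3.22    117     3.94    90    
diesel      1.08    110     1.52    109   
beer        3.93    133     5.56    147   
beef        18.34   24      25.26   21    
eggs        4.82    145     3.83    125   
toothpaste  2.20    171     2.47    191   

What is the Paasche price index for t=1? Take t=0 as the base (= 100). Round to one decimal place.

117.8

Paasche price index uses current-period quantities as weights.
ΣP(t=1)·Q(t=1) = 3.94×90 + 1.52×109 + 5.56×147 + 25.26×21 + 3.83×125 + 2.47×191 = 354.6 + 165.68 + 817.32 + 530.46 + 478.75 + 471.77 = 2818.58
ΣP(t=0)·Q(t=1) = 3.22×90 + 1.08×109 + 3.93×147 + 18.34×21 + 4.82×125 + 2.20×191 = 289.8 + 117.72 + 577.71 + 385.14 + 602.5 + 420.2 = 2393.07
Index = 2818.58 / 2393.07 × 100 = 117.7809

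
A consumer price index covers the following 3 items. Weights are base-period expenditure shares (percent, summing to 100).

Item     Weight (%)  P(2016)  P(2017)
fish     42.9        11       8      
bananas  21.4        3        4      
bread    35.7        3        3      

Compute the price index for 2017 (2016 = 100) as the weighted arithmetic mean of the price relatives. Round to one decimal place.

95.4

fish: 42.9 × (8/11) = 42.9 × 0.727273 = 31.2000
bananas: 21.4 × (4/3) = 21.4 × 1.333333 = 28.5333
bread: 35.7 × (3/3) = 35.7 × 1.000000 = 35.7000
Index = Σ wᵢ·(p₁ᵢ/p₀ᵢ) = 31.2000 + 28.5333 + 35.7000 = 95.4333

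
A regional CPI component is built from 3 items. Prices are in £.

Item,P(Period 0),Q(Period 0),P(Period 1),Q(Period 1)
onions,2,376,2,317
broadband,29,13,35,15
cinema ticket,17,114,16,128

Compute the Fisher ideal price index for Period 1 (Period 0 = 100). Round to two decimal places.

98.83

Laspeyres component (base-period weights):
ΣP(Period 1)Q(Period 0) = 2×376 + 35×13 + 16×114 = 752 + 455 + 1824 = 3031
ΣP(Period 0)Q(Period 0) = 2×376 + 29×13 + 17×114 = 752 + 377 + 1938 = 3067
L = 3031 / 3067 × 100 = 98.8262
Paasche component (current-period weights):
ΣP(Period 1)Q(Period 1) = 2×317 + 35×15 + 16×128 = 634 + 525 + 2048 = 3207
ΣP(Period 0)Q(Period 1) = 2×317 + 29×15 + 17×128 = 634 + 435 + 2176 = 3245
P = 3207 / 3245 × 100 = 98.8290
Fisher = √(L × P) = √(98.8262 × 98.8290) = 98.8276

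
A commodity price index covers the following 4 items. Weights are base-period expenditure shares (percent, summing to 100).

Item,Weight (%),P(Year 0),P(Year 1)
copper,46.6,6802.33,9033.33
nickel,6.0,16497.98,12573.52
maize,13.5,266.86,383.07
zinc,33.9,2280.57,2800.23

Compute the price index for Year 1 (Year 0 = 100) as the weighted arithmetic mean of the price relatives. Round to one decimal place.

copper: 46.6 × (9033.33/6802.33) = 46.6 × 1.327976 = 61.8837
nickel: 6.0 × (12573.52/16497.98) = 6.0 × 0.762125 = 4.5727
maize: 13.5 × (383.07/266.86) = 13.5 × 1.435472 = 19.3789
zinc: 33.9 × (2800.23/2280.57) = 33.9 × 1.227864 = 41.6246
Index = Σ wᵢ·(p₁ᵢ/p₀ᵢ) = 61.8837 + 4.5727 + 19.3789 + 41.6246 = 127.4599

127.5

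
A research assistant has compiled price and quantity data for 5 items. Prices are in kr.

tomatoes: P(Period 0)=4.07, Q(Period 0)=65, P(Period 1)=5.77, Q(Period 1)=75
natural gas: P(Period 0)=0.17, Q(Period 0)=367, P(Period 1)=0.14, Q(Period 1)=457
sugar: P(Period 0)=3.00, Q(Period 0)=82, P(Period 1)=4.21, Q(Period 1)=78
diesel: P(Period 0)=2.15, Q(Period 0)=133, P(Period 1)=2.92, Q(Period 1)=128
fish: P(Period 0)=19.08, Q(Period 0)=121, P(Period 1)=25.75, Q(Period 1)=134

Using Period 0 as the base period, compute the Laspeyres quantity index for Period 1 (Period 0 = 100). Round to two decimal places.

Laspeyres quantity index uses base-period prices as weights.
ΣP(Period 0)·Q(Period 1) = 4.07×75 + 0.17×457 + 3.00×78 + 2.15×128 + 19.08×134 = 305.25 + 77.69 + 234 + 275.2 + 2556.72 = 3448.86
ΣP(Period 0)·Q(Period 0) = 4.07×65 + 0.17×367 + 3.00×82 + 2.15×133 + 19.08×121 = 264.55 + 62.39 + 246 + 285.95 + 2308.68 = 3167.57
Index = 3448.86 / 3167.57 × 100 = 108.8803

108.88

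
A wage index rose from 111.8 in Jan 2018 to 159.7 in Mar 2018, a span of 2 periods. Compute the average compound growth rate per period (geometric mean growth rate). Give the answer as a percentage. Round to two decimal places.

Growth factor = (159.7/111.8)^(1/2) = (1.428444)^(1/2) = 1.195175
Growth rate = 1.195175 − 1 = 0.195175 = 19.5175%

19.52%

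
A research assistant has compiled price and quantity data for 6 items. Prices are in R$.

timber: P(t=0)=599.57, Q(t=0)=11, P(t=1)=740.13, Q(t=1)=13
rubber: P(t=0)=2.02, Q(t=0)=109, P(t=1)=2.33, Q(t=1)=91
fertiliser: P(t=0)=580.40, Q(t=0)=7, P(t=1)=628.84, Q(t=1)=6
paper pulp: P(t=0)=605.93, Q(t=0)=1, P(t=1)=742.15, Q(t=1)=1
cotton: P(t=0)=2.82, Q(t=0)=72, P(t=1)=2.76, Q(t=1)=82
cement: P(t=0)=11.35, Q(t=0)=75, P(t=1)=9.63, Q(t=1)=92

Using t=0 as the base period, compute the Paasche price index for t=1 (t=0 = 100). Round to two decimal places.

115.88

Paasche price index uses current-period quantities as weights.
ΣP(t=1)·Q(t=1) = 740.13×13 + 2.33×91 + 628.84×6 + 742.15×1 + 2.76×82 + 9.63×92 = 9621.69 + 212.03 + 3773.04 + 742.15 + 226.32 + 885.96 = 15461.19
ΣP(t=0)·Q(t=1) = 599.57×13 + 2.02×91 + 580.40×6 + 605.93×1 + 2.82×82 + 11.35×92 = 7794.41 + 183.82 + 3482.4 + 605.93 + 231.24 + 1044.2 = 13342
Index = 15461.19 / 13342 × 100 = 115.8836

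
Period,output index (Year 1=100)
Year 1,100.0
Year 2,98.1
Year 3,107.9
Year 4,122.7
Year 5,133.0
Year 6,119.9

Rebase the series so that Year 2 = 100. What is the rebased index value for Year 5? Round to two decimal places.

135.58

Rebased(Year 5) = 133.0 / 98.1 × 100 = 135.5759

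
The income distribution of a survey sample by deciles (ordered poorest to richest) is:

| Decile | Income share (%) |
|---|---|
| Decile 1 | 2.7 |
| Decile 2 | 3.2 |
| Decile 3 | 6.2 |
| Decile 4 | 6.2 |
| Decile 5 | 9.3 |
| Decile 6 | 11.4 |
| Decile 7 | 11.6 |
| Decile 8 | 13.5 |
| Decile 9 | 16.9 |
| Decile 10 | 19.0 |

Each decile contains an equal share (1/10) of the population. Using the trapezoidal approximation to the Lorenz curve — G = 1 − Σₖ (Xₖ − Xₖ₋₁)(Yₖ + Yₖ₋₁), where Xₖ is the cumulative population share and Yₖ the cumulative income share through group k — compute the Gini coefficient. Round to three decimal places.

0.297

Cumulative income shares Yₖ: 0.0270, 0.0590, 0.1210, 0.1830, 0.2760, 0.3900, 0.5060, 0.6410, 0.8100, 1.0000
Σ (Xₖ−Xₖ₋₁)(Yₖ+Yₖ₋₁) = (1/10)(0.0270+0.0000) + (1/10)(0.0590+0.0270) + (1/10)(0.1210+0.0590) + (1/10)(0.1830+0.1210) + (1/10)(0.2760+0.1830) + (1/10)(0.3900+0.2760) + (1/10)(0.5060+0.3900) + (1/10)(0.6410+0.5060) + (1/10)(0.8100+0.6410) + (1/10)(1.0000+0.8100)
  = 0.0027 + 0.0086 + 0.0180 + 0.0304 + 0.0459 + 0.0666 + 0.0896 + 0.1147 + 0.1451 + 0.1810 = 0.7026
G = 1 − 0.7026 = 0.2974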